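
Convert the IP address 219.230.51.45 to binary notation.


219 = 11011011
230 = 11100110
51 = 00110011
45 = 00101101
Binary: 11011011.11100110.00110011.00101101


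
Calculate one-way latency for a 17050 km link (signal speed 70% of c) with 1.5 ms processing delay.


Speed = 0.7 * 3e5 km/s = 210000 km/s
Propagation delay = 17050 / 210000 = 0.0812 s = 81.1905 ms
Processing delay = 1.5 ms
Total one-way latency = 82.6905 ms


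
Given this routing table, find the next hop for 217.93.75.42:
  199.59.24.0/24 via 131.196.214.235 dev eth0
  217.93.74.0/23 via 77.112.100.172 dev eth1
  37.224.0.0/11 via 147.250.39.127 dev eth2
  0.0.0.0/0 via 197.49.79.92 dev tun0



Longest prefix match for 217.93.75.42:
  /24 199.59.24.0: no
  /23 217.93.74.0: MATCH
  /11 37.224.0.0: no
  /0 0.0.0.0: MATCH
Selected: next-hop 77.112.100.172 via eth1 (matched /23)


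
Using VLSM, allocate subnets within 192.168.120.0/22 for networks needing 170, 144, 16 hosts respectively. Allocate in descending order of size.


170 hosts -> /24 (254 usable): 192.168.120.0/24
144 hosts -> /24 (254 usable): 192.168.121.0/24
16 hosts -> /27 (30 usable): 192.168.122.0/27
Allocation: 192.168.120.0/24 (170 hosts, 254 usable); 192.168.121.0/24 (144 hosts, 254 usable); 192.168.122.0/27 (16 hosts, 30 usable)


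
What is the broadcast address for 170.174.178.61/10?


Network: 170.128.0.0/10
Host bits = 22
Set all host bits to 1:
Broadcast: 170.191.255.255


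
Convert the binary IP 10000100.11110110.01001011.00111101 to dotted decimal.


10000100 = 132
11110110 = 246
01001011 = 75
00111101 = 61
IP: 132.246.75.61


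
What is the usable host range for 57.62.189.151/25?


Network: 57.62.189.128
Broadcast: 57.62.189.255
First usable = network + 1
Last usable = broadcast - 1
Range: 57.62.189.129 to 57.62.189.254


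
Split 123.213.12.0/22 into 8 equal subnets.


New prefix = 22 + 3 = 25
Each subnet has 128 addresses
  123.213.12.0/25
  123.213.12.128/25
  123.213.13.0/25
  123.213.13.128/25
  123.213.14.0/25
  123.213.14.128/25
  123.213.15.0/25
  123.213.15.128/25
Subnets: 123.213.12.0/25, 123.213.12.128/25, 123.213.13.0/25, 123.213.13.128/25, 123.213.14.0/25, 123.213.14.128/25, 123.213.15.0/25, 123.213.15.128/25


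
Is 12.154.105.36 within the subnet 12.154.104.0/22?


Subnet network: 12.154.104.0
Test IP AND mask: 12.154.104.0
Yes, 12.154.105.36 is in 12.154.104.0/22


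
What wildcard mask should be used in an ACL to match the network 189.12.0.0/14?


Subnet mask: 255.252.0.0
Wildcard = 255.255.255.255 - subnet mask
255 - 255 = 0
255 - 252 = 3
255 - 0 = 255
255 - 0 = 255
Wildcard: 0.3.255.255


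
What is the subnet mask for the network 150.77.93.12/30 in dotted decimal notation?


/30 means 30 network bits, 2 host bits
Binary: 11111111111111111111111111111100
Mask: 255.255.255.252


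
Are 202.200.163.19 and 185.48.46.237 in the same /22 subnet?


Mask: 255.255.252.0
202.200.163.19 AND mask = 202.200.160.0
185.48.46.237 AND mask = 185.48.44.0
No, different subnets (202.200.160.0 vs 185.48.44.0)


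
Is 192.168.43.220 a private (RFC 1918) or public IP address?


RFC 1918 private ranges:
  10.0.0.0/8 (10.0.0.0 - 10.255.255.255)
  172.16.0.0/12 (172.16.0.0 - 172.31.255.255)
  192.168.0.0/16 (192.168.0.0 - 192.168.255.255)
Private (in 192.168.0.0/16)


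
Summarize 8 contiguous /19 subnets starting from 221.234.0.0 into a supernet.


Original prefix: /19
Number of subnets: 8 = 2^3
New prefix = 19 - 3 = 16
Supernet: 221.234.0.0/16


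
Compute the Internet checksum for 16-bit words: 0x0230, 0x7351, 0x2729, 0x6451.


Sum all words (with carry folding):
+ 0x0230 = 0x0230
+ 0x7351 = 0x7581
+ 0x2729 = 0x9caa
+ 0x6451 = 0x00fc
One's complement: ~0x00fc
Checksum = 0xff03


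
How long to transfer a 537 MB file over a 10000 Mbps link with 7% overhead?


Effective throughput = 10000 * (1 - 7/100) = 9300 Mbps
File size in Mb = 537 * 8 = 4296 Mb
Time = 4296 / 9300
Time = 0.4619 seconds


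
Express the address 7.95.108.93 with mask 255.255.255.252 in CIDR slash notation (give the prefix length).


Binary: 11111111.11111111.11111111.11111100
Count leading 1s
Prefix: /30


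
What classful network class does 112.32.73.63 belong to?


First octet: 112
Binary: 01110000
0xxxxxxx -> Class A (1-126)
Class A, default mask 255.0.0.0 (/8)


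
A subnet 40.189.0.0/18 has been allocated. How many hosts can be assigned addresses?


Host bits = 32 - 18 = 14
Total addresses = 2^14 = 16384
Usable = total - 2 (network and broadcast)
Usable hosts: 16382


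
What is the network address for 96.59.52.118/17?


IP:   01100000.00111011.00110100.01110110
Mask: 11111111.11111111.10000000.00000000
AND operation:
Net:  01100000.00111011.00000000.00000000
Network: 96.59.0.0/17


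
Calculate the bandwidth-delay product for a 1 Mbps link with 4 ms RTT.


BDP = bandwidth * RTT
= 1 Mbps * 4 ms
= 1 * 1e6 * 4 / 1000 bits
= 4000 bits
= 500 bytes
BDP = 4000 bits (500 bytes)


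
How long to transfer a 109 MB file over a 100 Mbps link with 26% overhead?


Effective throughput = 100 * (1 - 26/100) = 74 Mbps
File size in Mb = 109 * 8 = 872 Mb
Time = 872 / 74
Time = 11.7838 seconds


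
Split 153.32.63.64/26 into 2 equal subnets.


New prefix = 26 + 1 = 27
Each subnet has 32 addresses
  153.32.63.64/27
  153.32.63.96/27
Subnets: 153.32.63.64/27, 153.32.63.96/27


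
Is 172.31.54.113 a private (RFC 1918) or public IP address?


RFC 1918 private ranges:
  10.0.0.0/8 (10.0.0.0 - 10.255.255.255)
  172.16.0.0/12 (172.16.0.0 - 172.31.255.255)
  192.168.0.0/16 (192.168.0.0 - 192.168.255.255)
Private (in 172.16.0.0/12)


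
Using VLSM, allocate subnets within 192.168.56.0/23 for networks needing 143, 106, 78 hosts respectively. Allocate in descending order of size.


143 hosts -> /24 (254 usable): 192.168.56.0/24
106 hosts -> /25 (126 usable): 192.168.57.0/25
78 hosts -> /25 (126 usable): 192.168.57.128/25
Allocation: 192.168.56.0/24 (143 hosts, 254 usable); 192.168.57.0/25 (106 hosts, 126 usable); 192.168.57.128/25 (78 hosts, 126 usable)


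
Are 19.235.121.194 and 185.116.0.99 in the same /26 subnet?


Mask: 255.255.255.192
19.235.121.194 AND mask = 19.235.121.192
185.116.0.99 AND mask = 185.116.0.64
No, different subnets (19.235.121.192 vs 185.116.0.64)


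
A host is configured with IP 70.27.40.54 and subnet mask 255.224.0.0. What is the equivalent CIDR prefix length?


Binary: 11111111.11100000.00000000.00000000
Count leading 1s
Prefix: /11


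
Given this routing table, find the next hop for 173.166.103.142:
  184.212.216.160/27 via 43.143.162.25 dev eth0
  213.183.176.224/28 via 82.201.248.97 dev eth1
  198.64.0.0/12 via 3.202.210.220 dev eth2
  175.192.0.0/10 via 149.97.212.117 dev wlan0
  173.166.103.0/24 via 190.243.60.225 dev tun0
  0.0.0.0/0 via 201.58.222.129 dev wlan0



Longest prefix match for 173.166.103.142:
  /27 184.212.216.160: no
  /28 213.183.176.224: no
  /12 198.64.0.0: no
  /10 175.192.0.0: no
  /24 173.166.103.0: MATCH
  /0 0.0.0.0: MATCH
Selected: next-hop 190.243.60.225 via tun0 (matched /24)


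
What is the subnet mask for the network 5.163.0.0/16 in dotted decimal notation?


/16 means 16 network bits, 16 host bits
Binary: 11111111111111110000000000000000
Mask: 255.255.0.0


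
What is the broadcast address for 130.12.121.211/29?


Network: 130.12.121.208/29
Host bits = 3
Set all host bits to 1:
Broadcast: 130.12.121.215


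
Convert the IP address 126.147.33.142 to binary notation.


126 = 01111110
147 = 10010011
33 = 00100001
142 = 10001110
Binary: 01111110.10010011.00100001.10001110


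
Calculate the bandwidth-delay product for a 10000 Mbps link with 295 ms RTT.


BDP = bandwidth * RTT
= 10000 Mbps * 295 ms
= 10000 * 1e6 * 295 / 1000 bits
= 2950000000 bits
= 368750000 bytes
= 360107.4219 KB
BDP = 2950000000 bits (368750000 bytes)


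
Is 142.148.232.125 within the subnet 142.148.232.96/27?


Subnet network: 142.148.232.96
Test IP AND mask: 142.148.232.96
Yes, 142.148.232.125 is in 142.148.232.96/27


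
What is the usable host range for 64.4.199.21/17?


Network: 64.4.128.0
Broadcast: 64.4.255.255
First usable = network + 1
Last usable = broadcast - 1
Range: 64.4.128.1 to 64.4.255.254


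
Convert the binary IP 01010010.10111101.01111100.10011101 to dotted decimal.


01010010 = 82
10111101 = 189
01111100 = 124
10011101 = 157
IP: 82.189.124.157


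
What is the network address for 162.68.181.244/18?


IP:   10100010.01000100.10110101.11110100
Mask: 11111111.11111111.11000000.00000000
AND operation:
Net:  10100010.01000100.10000000.00000000
Network: 162.68.128.0/18


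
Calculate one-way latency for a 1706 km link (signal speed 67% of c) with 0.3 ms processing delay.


Speed = 0.67 * 3e5 km/s = 201000 km/s
Propagation delay = 1706 / 201000 = 0.0085 s = 8.4876 ms
Processing delay = 0.3 ms
Total one-way latency = 8.7876 ms


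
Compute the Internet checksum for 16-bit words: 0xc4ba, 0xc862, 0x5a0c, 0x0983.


Sum all words (with carry folding):
+ 0xc4ba = 0xc4ba
+ 0xc862 = 0x8d1d
+ 0x5a0c = 0xe729
+ 0x0983 = 0xf0ac
One's complement: ~0xf0ac
Checksum = 0x0f53


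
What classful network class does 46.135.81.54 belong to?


First octet: 46
Binary: 00101110
0xxxxxxx -> Class A (1-126)
Class A, default mask 255.0.0.0 (/8)


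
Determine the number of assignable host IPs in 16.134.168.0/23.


Host bits = 32 - 23 = 9
Total addresses = 2^9 = 512
Usable = total - 2 (network and broadcast)
Usable hosts: 510


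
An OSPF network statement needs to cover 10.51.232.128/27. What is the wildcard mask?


Subnet mask: 255.255.255.224
Wildcard = 255.255.255.255 - subnet mask
255 - 255 = 0
255 - 255 = 0
255 - 255 = 0
255 - 224 = 31
Wildcard: 0.0.0.31


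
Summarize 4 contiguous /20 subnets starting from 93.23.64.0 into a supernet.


Original prefix: /20
Number of subnets: 4 = 2^2
New prefix = 20 - 2 = 18
Supernet: 93.23.64.0/18


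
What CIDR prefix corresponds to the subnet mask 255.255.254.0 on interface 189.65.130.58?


Binary: 11111111.11111111.11111110.00000000
Count leading 1s
Prefix: /23


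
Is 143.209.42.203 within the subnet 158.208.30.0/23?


Subnet network: 158.208.30.0
Test IP AND mask: 143.209.42.0
No, 143.209.42.203 is not in 158.208.30.0/23


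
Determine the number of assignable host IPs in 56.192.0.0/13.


Host bits = 32 - 13 = 19
Total addresses = 2^19 = 524288
Usable = total - 2 (network and broadcast)
Usable hosts: 524286


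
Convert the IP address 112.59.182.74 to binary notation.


112 = 01110000
59 = 00111011
182 = 10110110
74 = 01001010
Binary: 01110000.00111011.10110110.01001010


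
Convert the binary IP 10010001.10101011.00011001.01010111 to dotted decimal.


10010001 = 145
10101011 = 171
00011001 = 25
01010111 = 87
IP: 145.171.25.87


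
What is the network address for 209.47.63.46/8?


IP:   11010001.00101111.00111111.00101110
Mask: 11111111.00000000.00000000.00000000
AND operation:
Net:  11010001.00000000.00000000.00000000
Network: 209.0.0.0/8


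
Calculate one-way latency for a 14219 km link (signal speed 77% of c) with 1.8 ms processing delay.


Speed = 0.77 * 3e5 km/s = 231000 km/s
Propagation delay = 14219 / 231000 = 0.0616 s = 61.5541 ms
Processing delay = 1.8 ms
Total one-way latency = 63.3541 ms


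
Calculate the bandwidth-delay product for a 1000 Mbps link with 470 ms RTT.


BDP = bandwidth * RTT
= 1000 Mbps * 470 ms
= 1000 * 1e6 * 470 / 1000 bits
= 470000000 bits
= 58750000 bytes
= 57373.0469 KB
BDP = 470000000 bits (58750000 bytes)


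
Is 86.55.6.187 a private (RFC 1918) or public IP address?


RFC 1918 private ranges:
  10.0.0.0/8 (10.0.0.0 - 10.255.255.255)
  172.16.0.0/12 (172.16.0.0 - 172.31.255.255)
  192.168.0.0/16 (192.168.0.0 - 192.168.255.255)
Public (not in any RFC 1918 range)


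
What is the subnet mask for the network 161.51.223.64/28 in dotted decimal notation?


/28 means 28 network bits, 4 host bits
Binary: 11111111111111111111111111110000
Mask: 255.255.255.240


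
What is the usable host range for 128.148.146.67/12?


Network: 128.144.0.0
Broadcast: 128.159.255.255
First usable = network + 1
Last usable = broadcast - 1
Range: 128.144.0.1 to 128.159.255.254


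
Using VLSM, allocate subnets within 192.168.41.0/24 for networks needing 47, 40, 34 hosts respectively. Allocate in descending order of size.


47 hosts -> /26 (62 usable): 192.168.41.0/26
40 hosts -> /26 (62 usable): 192.168.41.64/26
34 hosts -> /26 (62 usable): 192.168.41.128/26
Allocation: 192.168.41.0/26 (47 hosts, 62 usable); 192.168.41.64/26 (40 hosts, 62 usable); 192.168.41.128/26 (34 hosts, 62 usable)


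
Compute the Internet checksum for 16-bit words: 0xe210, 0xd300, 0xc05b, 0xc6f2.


Sum all words (with carry folding):
+ 0xe210 = 0xe210
+ 0xd300 = 0xb511
+ 0xc05b = 0x756d
+ 0xc6f2 = 0x3c60
One's complement: ~0x3c60
Checksum = 0xc39f


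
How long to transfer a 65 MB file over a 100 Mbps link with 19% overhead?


Effective throughput = 100 * (1 - 19/100) = 81 Mbps
File size in Mb = 65 * 8 = 520 Mb
Time = 520 / 81
Time = 6.4198 seconds


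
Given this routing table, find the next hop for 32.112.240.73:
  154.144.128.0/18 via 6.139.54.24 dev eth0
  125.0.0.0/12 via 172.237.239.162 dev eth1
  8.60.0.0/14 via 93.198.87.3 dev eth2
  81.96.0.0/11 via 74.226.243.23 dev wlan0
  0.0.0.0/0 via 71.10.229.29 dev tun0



Longest prefix match for 32.112.240.73:
  /18 154.144.128.0: no
  /12 125.0.0.0: no
  /14 8.60.0.0: no
  /11 81.96.0.0: no
  /0 0.0.0.0: MATCH
Selected: next-hop 71.10.229.29 via tun0 (matched /0)


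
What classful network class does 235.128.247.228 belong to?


First octet: 235
Binary: 11101011
1110xxxx -> Class D (224-239)
Class D (multicast), default mask N/A


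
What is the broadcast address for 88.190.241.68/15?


Network: 88.190.0.0/15
Host bits = 17
Set all host bits to 1:
Broadcast: 88.191.255.255


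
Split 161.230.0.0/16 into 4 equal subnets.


New prefix = 16 + 2 = 18
Each subnet has 16384 addresses
  161.230.0.0/18
  161.230.64.0/18
  161.230.128.0/18
  161.230.192.0/18
Subnets: 161.230.0.0/18, 161.230.64.0/18, 161.230.128.0/18, 161.230.192.0/18


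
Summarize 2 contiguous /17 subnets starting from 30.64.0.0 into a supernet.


Original prefix: /17
Number of subnets: 2 = 2^1
New prefix = 17 - 1 = 16
Supernet: 30.64.0.0/16


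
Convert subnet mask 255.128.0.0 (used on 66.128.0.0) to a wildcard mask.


Subnet mask: 255.128.0.0
Wildcard = 255.255.255.255 - subnet mask
255 - 255 = 0
255 - 128 = 127
255 - 0 = 255
255 - 0 = 255
Wildcard: 0.127.255.255


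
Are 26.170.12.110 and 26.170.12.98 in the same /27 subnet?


Mask: 255.255.255.224
26.170.12.110 AND mask = 26.170.12.96
26.170.12.98 AND mask = 26.170.12.96
Yes, same subnet (26.170.12.96)


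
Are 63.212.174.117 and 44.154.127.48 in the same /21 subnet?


Mask: 255.255.248.0
63.212.174.117 AND mask = 63.212.168.0
44.154.127.48 AND mask = 44.154.120.0
No, different subnets (63.212.168.0 vs 44.154.120.0)


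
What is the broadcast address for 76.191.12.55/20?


Network: 76.191.0.0/20
Host bits = 12
Set all host bits to 1:
Broadcast: 76.191.15.255


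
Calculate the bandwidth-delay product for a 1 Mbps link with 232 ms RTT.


BDP = bandwidth * RTT
= 1 Mbps * 232 ms
= 1 * 1e6 * 232 / 1000 bits
= 232000 bits
= 29000 bytes
= 28.3203 KB
BDP = 232000 bits (29000 bytes)


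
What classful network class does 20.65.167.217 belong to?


First octet: 20
Binary: 00010100
0xxxxxxx -> Class A (1-126)
Class A, default mask 255.0.0.0 (/8)


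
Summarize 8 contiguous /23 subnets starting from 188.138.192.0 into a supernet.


Original prefix: /23
Number of subnets: 8 = 2^3
New prefix = 23 - 3 = 20
Supernet: 188.138.192.0/20


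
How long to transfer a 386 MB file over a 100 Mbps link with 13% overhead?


Effective throughput = 100 * (1 - 13/100) = 87 Mbps
File size in Mb = 386 * 8 = 3088 Mb
Time = 3088 / 87
Time = 35.4943 seconds


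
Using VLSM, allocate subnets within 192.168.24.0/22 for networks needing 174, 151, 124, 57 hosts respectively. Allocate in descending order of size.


174 hosts -> /24 (254 usable): 192.168.24.0/24
151 hosts -> /24 (254 usable): 192.168.25.0/24
124 hosts -> /25 (126 usable): 192.168.26.0/25
57 hosts -> /26 (62 usable): 192.168.26.128/26
Allocation: 192.168.24.0/24 (174 hosts, 254 usable); 192.168.25.0/24 (151 hosts, 254 usable); 192.168.26.0/25 (124 hosts, 126 usable); 192.168.26.128/26 (57 hosts, 62 usable)


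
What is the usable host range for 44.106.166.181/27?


Network: 44.106.166.160
Broadcast: 44.106.166.191
First usable = network + 1
Last usable = broadcast - 1
Range: 44.106.166.161 to 44.106.166.190


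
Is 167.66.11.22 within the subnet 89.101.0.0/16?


Subnet network: 89.101.0.0
Test IP AND mask: 167.66.0.0
No, 167.66.11.22 is not in 89.101.0.0/16


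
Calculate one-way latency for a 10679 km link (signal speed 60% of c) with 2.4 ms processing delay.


Speed = 0.6 * 3e5 km/s = 180000 km/s
Propagation delay = 10679 / 180000 = 0.0593 s = 59.3278 ms
Processing delay = 2.4 ms
Total one-way latency = 61.7278 ms


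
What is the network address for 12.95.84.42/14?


IP:   00001100.01011111.01010100.00101010
Mask: 11111111.11111100.00000000.00000000
AND operation:
Net:  00001100.01011100.00000000.00000000
Network: 12.92.0.0/14


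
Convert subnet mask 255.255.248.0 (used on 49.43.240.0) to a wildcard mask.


Subnet mask: 255.255.248.0
Wildcard = 255.255.255.255 - subnet mask
255 - 255 = 0
255 - 255 = 0
255 - 248 = 7
255 - 0 = 255
Wildcard: 0.0.7.255


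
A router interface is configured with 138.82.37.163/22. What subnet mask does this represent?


/22 means 22 network bits, 10 host bits
Binary: 11111111111111111111110000000000
Mask: 255.255.252.0


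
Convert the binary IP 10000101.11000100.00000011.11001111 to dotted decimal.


10000101 = 133
11000100 = 196
00000011 = 3
11001111 = 207
IP: 133.196.3.207


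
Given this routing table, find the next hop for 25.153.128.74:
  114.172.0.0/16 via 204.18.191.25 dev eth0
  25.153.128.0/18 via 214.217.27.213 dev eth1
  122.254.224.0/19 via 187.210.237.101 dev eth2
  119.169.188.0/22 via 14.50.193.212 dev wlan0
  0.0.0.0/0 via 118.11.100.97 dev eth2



Longest prefix match for 25.153.128.74:
  /16 114.172.0.0: no
  /18 25.153.128.0: MATCH
  /19 122.254.224.0: no
  /22 119.169.188.0: no
  /0 0.0.0.0: MATCH
Selected: next-hop 214.217.27.213 via eth1 (matched /18)


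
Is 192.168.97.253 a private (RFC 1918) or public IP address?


RFC 1918 private ranges:
  10.0.0.0/8 (10.0.0.0 - 10.255.255.255)
  172.16.0.0/12 (172.16.0.0 - 172.31.255.255)
  192.168.0.0/16 (192.168.0.0 - 192.168.255.255)
Private (in 192.168.0.0/16)


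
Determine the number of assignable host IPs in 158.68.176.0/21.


Host bits = 32 - 21 = 11
Total addresses = 2^11 = 2048
Usable = total - 2 (network and broadcast)
Usable hosts: 2046


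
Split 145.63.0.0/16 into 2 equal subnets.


New prefix = 16 + 1 = 17
Each subnet has 32768 addresses
  145.63.0.0/17
  145.63.128.0/17
Subnets: 145.63.0.0/17, 145.63.128.0/17


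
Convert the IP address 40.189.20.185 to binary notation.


40 = 00101000
189 = 10111101
20 = 00010100
185 = 10111001
Binary: 00101000.10111101.00010100.10111001


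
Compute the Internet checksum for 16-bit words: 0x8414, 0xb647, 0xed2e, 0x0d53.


Sum all words (with carry folding):
+ 0x8414 = 0x8414
+ 0xb647 = 0x3a5c
+ 0xed2e = 0x278b
+ 0x0d53 = 0x34de
One's complement: ~0x34de
Checksum = 0xcb21


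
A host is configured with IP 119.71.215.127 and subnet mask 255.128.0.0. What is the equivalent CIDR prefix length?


Binary: 11111111.10000000.00000000.00000000
Count leading 1s
Prefix: /9


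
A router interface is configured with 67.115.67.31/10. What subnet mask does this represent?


/10 means 10 network bits, 22 host bits
Binary: 11111111110000000000000000000000
Mask: 255.192.0.0


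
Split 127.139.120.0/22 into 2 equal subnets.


New prefix = 22 + 1 = 23
Each subnet has 512 addresses
  127.139.120.0/23
  127.139.122.0/23
Subnets: 127.139.120.0/23, 127.139.122.0/23


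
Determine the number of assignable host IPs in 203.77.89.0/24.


Host bits = 32 - 24 = 8
Total addresses = 2^8 = 256
Usable = total - 2 (network and broadcast)
Usable hosts: 254


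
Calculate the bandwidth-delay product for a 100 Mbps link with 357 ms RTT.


BDP = bandwidth * RTT
= 100 Mbps * 357 ms
= 100 * 1e6 * 357 / 1000 bits
= 35700000 bits
= 4462500 bytes
= 4357.9102 KB
BDP = 35700000 bits (4462500 bytes)


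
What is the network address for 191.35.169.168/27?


IP:   10111111.00100011.10101001.10101000
Mask: 11111111.11111111.11111111.11100000
AND operation:
Net:  10111111.00100011.10101001.10100000
Network: 191.35.169.160/27


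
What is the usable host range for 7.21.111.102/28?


Network: 7.21.111.96
Broadcast: 7.21.111.111
First usable = network + 1
Last usable = broadcast - 1
Range: 7.21.111.97 to 7.21.111.110


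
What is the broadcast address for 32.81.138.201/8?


Network: 32.0.0.0/8
Host bits = 24
Set all host bits to 1:
Broadcast: 32.255.255.255


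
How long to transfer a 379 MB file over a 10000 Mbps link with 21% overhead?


Effective throughput = 10000 * (1 - 21/100) = 7900 Mbps
File size in Mb = 379 * 8 = 3032 Mb
Time = 3032 / 7900
Time = 0.3838 seconds


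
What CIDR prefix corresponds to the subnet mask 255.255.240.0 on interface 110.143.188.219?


Binary: 11111111.11111111.11110000.00000000
Count leading 1s
Prefix: /20


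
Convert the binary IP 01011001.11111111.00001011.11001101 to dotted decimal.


01011001 = 89
11111111 = 255
00001011 = 11
11001101 = 205
IP: 89.255.11.205


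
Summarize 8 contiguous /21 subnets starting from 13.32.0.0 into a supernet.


Original prefix: /21
Number of subnets: 8 = 2^3
New prefix = 21 - 3 = 18
Supernet: 13.32.0.0/18


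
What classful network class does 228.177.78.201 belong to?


First octet: 228
Binary: 11100100
1110xxxx -> Class D (224-239)
Class D (multicast), default mask N/A


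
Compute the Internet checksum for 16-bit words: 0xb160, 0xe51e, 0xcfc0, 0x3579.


Sum all words (with carry folding):
+ 0xb160 = 0xb160
+ 0xe51e = 0x967f
+ 0xcfc0 = 0x6640
+ 0x3579 = 0x9bb9
One's complement: ~0x9bb9
Checksum = 0x6446


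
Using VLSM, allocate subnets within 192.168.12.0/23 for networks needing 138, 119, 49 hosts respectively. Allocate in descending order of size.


138 hosts -> /24 (254 usable): 192.168.12.0/24
119 hosts -> /25 (126 usable): 192.168.13.0/25
49 hosts -> /26 (62 usable): 192.168.13.128/26
Allocation: 192.168.12.0/24 (138 hosts, 254 usable); 192.168.13.0/25 (119 hosts, 126 usable); 192.168.13.128/26 (49 hosts, 62 usable)


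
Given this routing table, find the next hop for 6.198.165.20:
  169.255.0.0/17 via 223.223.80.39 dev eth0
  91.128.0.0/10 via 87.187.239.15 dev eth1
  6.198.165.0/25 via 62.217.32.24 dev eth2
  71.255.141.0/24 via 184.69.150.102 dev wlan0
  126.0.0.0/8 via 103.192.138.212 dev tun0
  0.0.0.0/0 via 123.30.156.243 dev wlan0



Longest prefix match for 6.198.165.20:
  /17 169.255.0.0: no
  /10 91.128.0.0: no
  /25 6.198.165.0: MATCH
  /24 71.255.141.0: no
  /8 126.0.0.0: no
  /0 0.0.0.0: MATCH
Selected: next-hop 62.217.32.24 via eth2 (matched /25)


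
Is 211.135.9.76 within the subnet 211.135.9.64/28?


Subnet network: 211.135.9.64
Test IP AND mask: 211.135.9.64
Yes, 211.135.9.76 is in 211.135.9.64/28


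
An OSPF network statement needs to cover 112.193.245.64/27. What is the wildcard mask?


Subnet mask: 255.255.255.224
Wildcard = 255.255.255.255 - subnet mask
255 - 255 = 0
255 - 255 = 0
255 - 255 = 0
255 - 224 = 31
Wildcard: 0.0.0.31


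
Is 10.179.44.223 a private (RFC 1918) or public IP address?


RFC 1918 private ranges:
  10.0.0.0/8 (10.0.0.0 - 10.255.255.255)
  172.16.0.0/12 (172.16.0.0 - 172.31.255.255)
  192.168.0.0/16 (192.168.0.0 - 192.168.255.255)
Private (in 10.0.0.0/8)


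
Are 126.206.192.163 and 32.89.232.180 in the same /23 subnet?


Mask: 255.255.254.0
126.206.192.163 AND mask = 126.206.192.0
32.89.232.180 AND mask = 32.89.232.0
No, different subnets (126.206.192.0 vs 32.89.232.0)


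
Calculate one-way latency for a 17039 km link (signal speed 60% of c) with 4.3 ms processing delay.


Speed = 0.6 * 3e5 km/s = 180000 km/s
Propagation delay = 17039 / 180000 = 0.0947 s = 94.6611 ms
Processing delay = 4.3 ms
Total one-way latency = 98.9611 ms


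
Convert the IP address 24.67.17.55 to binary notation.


24 = 00011000
67 = 01000011
17 = 00010001
55 = 00110111
Binary: 00011000.01000011.00010001.00110111


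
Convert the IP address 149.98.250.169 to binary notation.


149 = 10010101
98 = 01100010
250 = 11111010
169 = 10101001
Binary: 10010101.01100010.11111010.10101001


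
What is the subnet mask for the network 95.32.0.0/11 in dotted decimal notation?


/11 means 11 network bits, 21 host bits
Binary: 11111111111000000000000000000000
Mask: 255.224.0.0


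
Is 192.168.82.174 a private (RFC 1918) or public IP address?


RFC 1918 private ranges:
  10.0.0.0/8 (10.0.0.0 - 10.255.255.255)
  172.16.0.0/12 (172.16.0.0 - 172.31.255.255)
  192.168.0.0/16 (192.168.0.0 - 192.168.255.255)
Private (in 192.168.0.0/16)


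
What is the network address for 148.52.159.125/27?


IP:   10010100.00110100.10011111.01111101
Mask: 11111111.11111111.11111111.11100000
AND operation:
Net:  10010100.00110100.10011111.01100000
Network: 148.52.159.96/27


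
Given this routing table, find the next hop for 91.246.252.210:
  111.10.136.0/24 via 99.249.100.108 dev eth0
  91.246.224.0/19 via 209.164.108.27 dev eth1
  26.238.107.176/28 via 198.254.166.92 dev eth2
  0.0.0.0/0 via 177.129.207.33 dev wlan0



Longest prefix match for 91.246.252.210:
  /24 111.10.136.0: no
  /19 91.246.224.0: MATCH
  /28 26.238.107.176: no
  /0 0.0.0.0: MATCH
Selected: next-hop 209.164.108.27 via eth1 (matched /19)


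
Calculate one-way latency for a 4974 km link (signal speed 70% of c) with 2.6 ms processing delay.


Speed = 0.7 * 3e5 km/s = 210000 km/s
Propagation delay = 4974 / 210000 = 0.0237 s = 23.6857 ms
Processing delay = 2.6 ms
Total one-way latency = 26.2857 ms


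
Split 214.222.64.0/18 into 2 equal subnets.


New prefix = 18 + 1 = 19
Each subnet has 8192 addresses
  214.222.64.0/19
  214.222.96.0/19
Subnets: 214.222.64.0/19, 214.222.96.0/19


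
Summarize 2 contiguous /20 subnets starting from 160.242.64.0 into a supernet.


Original prefix: /20
Number of subnets: 2 = 2^1
New prefix = 20 - 1 = 19
Supernet: 160.242.64.0/19


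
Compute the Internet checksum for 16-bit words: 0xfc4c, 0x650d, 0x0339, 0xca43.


Sum all words (with carry folding):
+ 0xfc4c = 0xfc4c
+ 0x650d = 0x615a
+ 0x0339 = 0x6493
+ 0xca43 = 0x2ed7
One's complement: ~0x2ed7
Checksum = 0xd128


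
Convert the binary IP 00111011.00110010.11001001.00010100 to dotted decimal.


00111011 = 59
00110010 = 50
11001001 = 201
00010100 = 20
IP: 59.50.201.20


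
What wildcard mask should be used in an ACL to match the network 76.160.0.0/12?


Subnet mask: 255.240.0.0
Wildcard = 255.255.255.255 - subnet mask
255 - 255 = 0
255 - 240 = 15
255 - 0 = 255
255 - 0 = 255
Wildcard: 0.15.255.255


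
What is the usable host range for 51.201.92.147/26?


Network: 51.201.92.128
Broadcast: 51.201.92.191
First usable = network + 1
Last usable = broadcast - 1
Range: 51.201.92.129 to 51.201.92.190


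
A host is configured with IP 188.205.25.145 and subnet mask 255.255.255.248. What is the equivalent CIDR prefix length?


Binary: 11111111.11111111.11111111.11111000
Count leading 1s
Prefix: /29


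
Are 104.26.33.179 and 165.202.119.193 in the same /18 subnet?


Mask: 255.255.192.0
104.26.33.179 AND mask = 104.26.0.0
165.202.119.193 AND mask = 165.202.64.0
No, different subnets (104.26.0.0 vs 165.202.64.0)


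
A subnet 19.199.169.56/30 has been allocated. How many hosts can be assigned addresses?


Host bits = 32 - 30 = 2
Total addresses = 2^2 = 4
Usable = total - 2 (network and broadcast)
Usable hosts: 2


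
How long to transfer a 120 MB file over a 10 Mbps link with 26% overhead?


Effective throughput = 10 * (1 - 26/100) = 7.4 Mbps
File size in Mb = 120 * 8 = 960 Mb
Time = 960 / 7.4
Time = 129.7297 seconds


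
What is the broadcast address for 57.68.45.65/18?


Network: 57.68.0.0/18
Host bits = 14
Set all host bits to 1:
Broadcast: 57.68.63.255


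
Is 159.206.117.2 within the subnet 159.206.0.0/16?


Subnet network: 159.206.0.0
Test IP AND mask: 159.206.0.0
Yes, 159.206.117.2 is in 159.206.0.0/16


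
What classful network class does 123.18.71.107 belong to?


First octet: 123
Binary: 01111011
0xxxxxxx -> Class A (1-126)
Class A, default mask 255.0.0.0 (/8)


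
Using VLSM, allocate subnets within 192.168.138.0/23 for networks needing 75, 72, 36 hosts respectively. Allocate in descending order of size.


75 hosts -> /25 (126 usable): 192.168.138.0/25
72 hosts -> /25 (126 usable): 192.168.138.128/25
36 hosts -> /26 (62 usable): 192.168.139.0/26
Allocation: 192.168.138.0/25 (75 hosts, 126 usable); 192.168.138.128/25 (72 hosts, 126 usable); 192.168.139.0/26 (36 hosts, 62 usable)


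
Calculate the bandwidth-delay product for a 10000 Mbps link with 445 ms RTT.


BDP = bandwidth * RTT
= 10000 Mbps * 445 ms
= 10000 * 1e6 * 445 / 1000 bits
= 4450000000 bits
= 556250000 bytes
= 543212.8906 KB
BDP = 4450000000 bits (556250000 bytes)


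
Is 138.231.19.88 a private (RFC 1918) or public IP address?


RFC 1918 private ranges:
  10.0.0.0/8 (10.0.0.0 - 10.255.255.255)
  172.16.0.0/12 (172.16.0.0 - 172.31.255.255)
  192.168.0.0/16 (192.168.0.0 - 192.168.255.255)
Public (not in any RFC 1918 range)


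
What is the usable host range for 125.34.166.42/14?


Network: 125.32.0.0
Broadcast: 125.35.255.255
First usable = network + 1
Last usable = broadcast - 1
Range: 125.32.0.1 to 125.35.255.254


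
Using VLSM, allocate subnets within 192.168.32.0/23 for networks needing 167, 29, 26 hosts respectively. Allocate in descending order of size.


167 hosts -> /24 (254 usable): 192.168.32.0/24
29 hosts -> /27 (30 usable): 192.168.33.0/27
26 hosts -> /27 (30 usable): 192.168.33.32/27
Allocation: 192.168.32.0/24 (167 hosts, 254 usable); 192.168.33.0/27 (29 hosts, 30 usable); 192.168.33.32/27 (26 hosts, 30 usable)


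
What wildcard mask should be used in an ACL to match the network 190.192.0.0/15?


Subnet mask: 255.254.0.0
Wildcard = 255.255.255.255 - subnet mask
255 - 255 = 0
255 - 254 = 1
255 - 0 = 255
255 - 0 = 255
Wildcard: 0.1.255.255


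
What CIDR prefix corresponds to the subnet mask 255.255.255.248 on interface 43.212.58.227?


Binary: 11111111.11111111.11111111.11111000
Count leading 1s
Prefix: /29


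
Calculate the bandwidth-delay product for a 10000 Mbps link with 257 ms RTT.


BDP = bandwidth * RTT
= 10000 Mbps * 257 ms
= 10000 * 1e6 * 257 / 1000 bits
= 2570000000 bits
= 321250000 bytes
= 313720.7031 KB
BDP = 2570000000 bits (321250000 bytes)


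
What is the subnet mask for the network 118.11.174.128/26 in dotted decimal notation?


/26 means 26 network bits, 6 host bits
Binary: 11111111111111111111111111000000
Mask: 255.255.255.192


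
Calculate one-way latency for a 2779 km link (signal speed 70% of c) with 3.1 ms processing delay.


Speed = 0.7 * 3e5 km/s = 210000 km/s
Propagation delay = 2779 / 210000 = 0.0132 s = 13.2333 ms
Processing delay = 3.1 ms
Total one-way latency = 16.3333 ms


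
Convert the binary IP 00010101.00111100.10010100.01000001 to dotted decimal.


00010101 = 21
00111100 = 60
10010100 = 148
01000001 = 65
IP: 21.60.148.65


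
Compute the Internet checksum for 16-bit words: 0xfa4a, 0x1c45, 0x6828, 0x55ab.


Sum all words (with carry folding):
+ 0xfa4a = 0xfa4a
+ 0x1c45 = 0x1690
+ 0x6828 = 0x7eb8
+ 0x55ab = 0xd463
One's complement: ~0xd463
Checksum = 0x2b9c


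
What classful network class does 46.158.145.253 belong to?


First octet: 46
Binary: 00101110
0xxxxxxx -> Class A (1-126)
Class A, default mask 255.0.0.0 (/8)


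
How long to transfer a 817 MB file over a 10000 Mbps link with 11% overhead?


Effective throughput = 10000 * (1 - 11/100) = 8900 Mbps
File size in Mb = 817 * 8 = 6536 Mb
Time = 6536 / 8900
Time = 0.7344 seconds


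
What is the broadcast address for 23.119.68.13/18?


Network: 23.119.64.0/18
Host bits = 14
Set all host bits to 1:
Broadcast: 23.119.127.255


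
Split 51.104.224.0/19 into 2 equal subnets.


New prefix = 19 + 1 = 20
Each subnet has 4096 addresses
  51.104.224.0/20
  51.104.240.0/20
Subnets: 51.104.224.0/20, 51.104.240.0/20


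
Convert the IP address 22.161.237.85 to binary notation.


22 = 00010110
161 = 10100001
237 = 11101101
85 = 01010101
Binary: 00010110.10100001.11101101.01010101


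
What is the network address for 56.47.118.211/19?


IP:   00111000.00101111.01110110.11010011
Mask: 11111111.11111111.11100000.00000000
AND operation:
Net:  00111000.00101111.01100000.00000000
Network: 56.47.96.0/19


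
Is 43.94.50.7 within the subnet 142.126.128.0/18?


Subnet network: 142.126.128.0
Test IP AND mask: 43.94.0.0
No, 43.94.50.7 is not in 142.126.128.0/18


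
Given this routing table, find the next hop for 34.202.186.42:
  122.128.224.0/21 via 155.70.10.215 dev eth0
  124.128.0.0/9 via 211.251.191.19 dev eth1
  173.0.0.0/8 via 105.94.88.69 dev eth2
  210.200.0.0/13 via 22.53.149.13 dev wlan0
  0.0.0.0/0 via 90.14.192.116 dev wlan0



Longest prefix match for 34.202.186.42:
  /21 122.128.224.0: no
  /9 124.128.0.0: no
  /8 173.0.0.0: no
  /13 210.200.0.0: no
  /0 0.0.0.0: MATCH
Selected: next-hop 90.14.192.116 via wlan0 (matched /0)


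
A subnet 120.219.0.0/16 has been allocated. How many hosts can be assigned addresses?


Host bits = 32 - 16 = 16
Total addresses = 2^16 = 65536
Usable = total - 2 (network and broadcast)
Usable hosts: 65534


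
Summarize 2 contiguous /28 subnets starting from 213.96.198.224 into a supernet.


Original prefix: /28
Number of subnets: 2 = 2^1
New prefix = 28 - 1 = 27
Supernet: 213.96.198.224/27


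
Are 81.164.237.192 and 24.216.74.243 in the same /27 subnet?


Mask: 255.255.255.224
81.164.237.192 AND mask = 81.164.237.192
24.216.74.243 AND mask = 24.216.74.224
No, different subnets (81.164.237.192 vs 24.216.74.224)


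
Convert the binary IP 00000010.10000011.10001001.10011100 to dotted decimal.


00000010 = 2
10000011 = 131
10001001 = 137
10011100 = 156
IP: 2.131.137.156


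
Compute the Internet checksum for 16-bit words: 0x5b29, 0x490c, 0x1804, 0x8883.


Sum all words (with carry folding):
+ 0x5b29 = 0x5b29
+ 0x490c = 0xa435
+ 0x1804 = 0xbc39
+ 0x8883 = 0x44bd
One's complement: ~0x44bd
Checksum = 0xbb42


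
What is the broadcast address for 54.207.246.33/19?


Network: 54.207.224.0/19
Host bits = 13
Set all host bits to 1:
Broadcast: 54.207.255.255


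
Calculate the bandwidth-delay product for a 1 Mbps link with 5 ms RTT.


BDP = bandwidth * RTT
= 1 Mbps * 5 ms
= 1 * 1e6 * 5 / 1000 bits
= 5000 bits
= 625 bytes
BDP = 5000 bits (625 bytes)


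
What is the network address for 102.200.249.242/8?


IP:   01100110.11001000.11111001.11110010
Mask: 11111111.00000000.00000000.00000000
AND operation:
Net:  01100110.00000000.00000000.00000000
Network: 102.0.0.0/8


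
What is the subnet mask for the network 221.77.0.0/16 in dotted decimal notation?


/16 means 16 network bits, 16 host bits
Binary: 11111111111111110000000000000000
Mask: 255.255.0.0


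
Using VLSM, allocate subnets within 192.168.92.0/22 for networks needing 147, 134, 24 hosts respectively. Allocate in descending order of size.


147 hosts -> /24 (254 usable): 192.168.92.0/24
134 hosts -> /24 (254 usable): 192.168.93.0/24
24 hosts -> /27 (30 usable): 192.168.94.0/27
Allocation: 192.168.92.0/24 (147 hosts, 254 usable); 192.168.93.0/24 (134 hosts, 254 usable); 192.168.94.0/27 (24 hosts, 30 usable)


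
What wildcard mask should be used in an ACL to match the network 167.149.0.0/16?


Subnet mask: 255.255.0.0
Wildcard = 255.255.255.255 - subnet mask
255 - 255 = 0
255 - 255 = 0
255 - 0 = 255
255 - 0 = 255
Wildcard: 0.0.255.255


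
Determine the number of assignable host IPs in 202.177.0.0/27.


Host bits = 32 - 27 = 5
Total addresses = 2^5 = 32
Usable = total - 2 (network and broadcast)
Usable hosts: 30


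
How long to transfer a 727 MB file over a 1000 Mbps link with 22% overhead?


Effective throughput = 1000 * (1 - 22/100) = 780 Mbps
File size in Mb = 727 * 8 = 5816 Mb
Time = 5816 / 780
Time = 7.4564 seconds


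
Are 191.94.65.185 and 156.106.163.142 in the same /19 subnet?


Mask: 255.255.224.0
191.94.65.185 AND mask = 191.94.64.0
156.106.163.142 AND mask = 156.106.160.0
No, different subnets (191.94.64.0 vs 156.106.160.0)


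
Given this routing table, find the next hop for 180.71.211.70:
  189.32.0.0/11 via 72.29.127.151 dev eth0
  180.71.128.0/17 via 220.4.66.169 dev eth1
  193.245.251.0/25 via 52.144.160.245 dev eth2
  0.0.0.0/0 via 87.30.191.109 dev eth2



Longest prefix match for 180.71.211.70:
  /11 189.32.0.0: no
  /17 180.71.128.0: MATCH
  /25 193.245.251.0: no
  /0 0.0.0.0: MATCH
Selected: next-hop 220.4.66.169 via eth1 (matched /17)


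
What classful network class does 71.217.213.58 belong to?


First octet: 71
Binary: 01000111
0xxxxxxx -> Class A (1-126)
Class A, default mask 255.0.0.0 (/8)


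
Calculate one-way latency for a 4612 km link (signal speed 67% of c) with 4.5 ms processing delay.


Speed = 0.67 * 3e5 km/s = 201000 km/s
Propagation delay = 4612 / 201000 = 0.0229 s = 22.9453 ms
Processing delay = 4.5 ms
Total one-way latency = 27.4453 ms


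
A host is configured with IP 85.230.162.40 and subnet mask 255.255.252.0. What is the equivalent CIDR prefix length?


Binary: 11111111.11111111.11111100.00000000
Count leading 1s
Prefix: /22


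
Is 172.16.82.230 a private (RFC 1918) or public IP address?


RFC 1918 private ranges:
  10.0.0.0/8 (10.0.0.0 - 10.255.255.255)
  172.16.0.0/12 (172.16.0.0 - 172.31.255.255)
  192.168.0.0/16 (192.168.0.0 - 192.168.255.255)
Private (in 172.16.0.0/12)


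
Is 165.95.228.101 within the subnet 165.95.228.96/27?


Subnet network: 165.95.228.96
Test IP AND mask: 165.95.228.96
Yes, 165.95.228.101 is in 165.95.228.96/27


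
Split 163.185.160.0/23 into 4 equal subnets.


New prefix = 23 + 2 = 25
Each subnet has 128 addresses
  163.185.160.0/25
  163.185.160.128/25
  163.185.161.0/25
  163.185.161.128/25
Subnets: 163.185.160.0/25, 163.185.160.128/25, 163.185.161.0/25, 163.185.161.128/25


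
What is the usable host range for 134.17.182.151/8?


Network: 134.0.0.0
Broadcast: 134.255.255.255
First usable = network + 1
Last usable = broadcast - 1
Range: 134.0.0.1 to 134.255.255.254


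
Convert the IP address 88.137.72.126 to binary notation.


88 = 01011000
137 = 10001001
72 = 01001000
126 = 01111110
Binary: 01011000.10001001.01001000.01111110


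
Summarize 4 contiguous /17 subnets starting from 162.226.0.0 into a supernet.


Original prefix: /17
Number of subnets: 4 = 2^2
New prefix = 17 - 2 = 15
Supernet: 162.226.0.0/15


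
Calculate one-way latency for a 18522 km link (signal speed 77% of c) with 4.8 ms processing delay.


Speed = 0.77 * 3e5 km/s = 231000 km/s
Propagation delay = 18522 / 231000 = 0.0802 s = 80.1818 ms
Processing delay = 4.8 ms
Total one-way latency = 84.9818 ms


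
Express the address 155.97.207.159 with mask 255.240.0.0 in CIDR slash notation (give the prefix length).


Binary: 11111111.11110000.00000000.00000000
Count leading 1s
Prefix: /12


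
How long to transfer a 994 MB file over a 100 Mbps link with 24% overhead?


Effective throughput = 100 * (1 - 24/100) = 76 Mbps
File size in Mb = 994 * 8 = 7952 Mb
Time = 7952 / 76
Time = 104.6316 seconds
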